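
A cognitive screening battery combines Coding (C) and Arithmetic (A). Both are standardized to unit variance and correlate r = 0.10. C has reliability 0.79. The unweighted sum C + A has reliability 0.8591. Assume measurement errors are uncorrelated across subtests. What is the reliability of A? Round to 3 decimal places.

Var(C+A) = 2 + 2·0.10 = 2.200.
True-score variance = ρ_C + ρ_A + 2·0.10, so 0.8591 = (0.79 + ρ_A + 0.20) / 2.200.
ρ_A = 0.8591·2.200 − 0.79 − 0.20 = 0.900.

0.900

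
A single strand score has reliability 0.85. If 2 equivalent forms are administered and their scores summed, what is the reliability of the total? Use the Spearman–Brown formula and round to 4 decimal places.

ρ_k = kρ / (1 + (k−1)ρ) = 2·0.85 / (1 + 1·0.85) = 1.700 / 1.850 = 0.9189.

0.9189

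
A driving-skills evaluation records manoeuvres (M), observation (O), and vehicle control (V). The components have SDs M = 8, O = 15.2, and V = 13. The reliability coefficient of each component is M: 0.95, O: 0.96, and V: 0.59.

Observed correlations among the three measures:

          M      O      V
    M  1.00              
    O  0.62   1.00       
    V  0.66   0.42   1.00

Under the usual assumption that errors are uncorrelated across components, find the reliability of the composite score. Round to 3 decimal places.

0.911

Var(M+O+V) = 8² + 15.2² + 13² + 2·[8·15.2·0.62 + 8·13·0.66 + 15.2·13·0.42] = 464.04 + 454.048 = 918.088.
Because errors are independent across components, Cov(Tᵢ,Tⱼ) = Cov(Xᵢ,Xⱼ); the off-diagonal part of the true-score variance is the same as above.
True-score variance = [8²·0.95 + 15.2²·0.96 + 13²·0.59] + 454.048 = 382.308 + 454.048 = 836.356.
Reliability = 836.356 / 918.088 = 0.911.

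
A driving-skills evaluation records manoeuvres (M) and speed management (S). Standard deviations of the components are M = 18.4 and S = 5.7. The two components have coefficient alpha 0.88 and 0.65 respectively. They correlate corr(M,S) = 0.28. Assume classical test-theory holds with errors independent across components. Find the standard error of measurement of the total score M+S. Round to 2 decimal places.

7.21

Var(total) = 371.05 + 58.7328 = 429.783.
True-score variance = 319.051 + 58.7328 = 377.784, so reliability = 0.8790.
Error variance = 429.783 − 377.784 = 51.9987; SEM = √51.9987 = 7.21.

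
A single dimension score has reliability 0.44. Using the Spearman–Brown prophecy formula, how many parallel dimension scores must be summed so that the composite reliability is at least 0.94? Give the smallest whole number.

k ≥ ρ*(1−ρ₁)/(ρ₁(1−ρ*)) = 0.94·0.56 / (0.44·0.06) = 19.939.
Smallest integer k = 20.

20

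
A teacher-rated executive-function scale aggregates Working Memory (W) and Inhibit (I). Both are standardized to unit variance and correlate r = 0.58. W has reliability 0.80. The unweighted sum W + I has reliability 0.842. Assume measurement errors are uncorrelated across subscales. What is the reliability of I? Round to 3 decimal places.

0.701

Var(W+I) = 2 + 2·0.58 = 3.160.
True-score variance = ρ_W + ρ_I + 2·0.58, so 0.842 = (0.80 + ρ_I + 1.16) / 3.160.
ρ_I = 0.842·3.160 − 0.80 − 1.16 = 0.701.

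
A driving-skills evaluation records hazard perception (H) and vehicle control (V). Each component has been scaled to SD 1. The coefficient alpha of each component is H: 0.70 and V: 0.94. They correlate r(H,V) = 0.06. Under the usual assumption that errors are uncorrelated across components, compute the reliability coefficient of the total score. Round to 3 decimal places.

Var(H+V) = 2 + 2·[0.06] = 2 + 0.12 = 2.12.
Under uncorrelated errors the observed covariances equal the true-score covariances, so only the own-variance terms attenuate.
True-score variance = [0.70 + 0.94] + 0.12 = 1.64 + 0.12 = 1.76.
Reliability = 1.76 / 2.12 = 0.830.

0.830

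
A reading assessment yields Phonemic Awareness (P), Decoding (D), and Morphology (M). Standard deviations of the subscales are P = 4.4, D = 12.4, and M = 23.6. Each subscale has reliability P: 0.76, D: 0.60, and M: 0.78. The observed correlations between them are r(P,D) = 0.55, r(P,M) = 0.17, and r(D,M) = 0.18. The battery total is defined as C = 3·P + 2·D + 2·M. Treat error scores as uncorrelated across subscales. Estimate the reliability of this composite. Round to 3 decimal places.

0.806

Var(C) = 3²·4.4² + 2²·12.4² + 2²·23.6² + 2·[6·4.4·12.4·0.55 + 6·4.4·23.6·0.17 + 4·12.4·23.6·0.18] = 3017.12 + 993.331 = 4010.45.
With uncorrelated errors the cross-covariances are all true-score covariance, so they carry over unchanged; only the diagonal terms shrink to ρᵢσᵢ².
True-score variance = [3²·4.4²·0.76 + 2²·12.4²·0.60 + 2²·23.6²·0.78] + 993.331 = 2239.16 + 993.331 = 3232.49.
Reliability = 3232.49 / 4010.45 = 0.806.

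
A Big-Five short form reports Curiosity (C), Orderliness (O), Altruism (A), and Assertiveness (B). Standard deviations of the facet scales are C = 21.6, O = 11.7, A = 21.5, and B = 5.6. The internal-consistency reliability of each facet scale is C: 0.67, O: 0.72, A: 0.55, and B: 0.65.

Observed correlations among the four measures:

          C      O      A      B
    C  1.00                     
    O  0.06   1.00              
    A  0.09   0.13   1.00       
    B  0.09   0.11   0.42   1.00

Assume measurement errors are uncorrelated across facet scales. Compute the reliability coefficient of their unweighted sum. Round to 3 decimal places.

Var(C+O+A+B) = 21.6² + 11.7² + 21.5² + 5.6² + 2·[21.6·11.7·0.06 + 21.6·21.5·0.09 + 21.6·5.6·0.09 + 11.7·21.5·0.13 + 11.7·5.6·0.11 + 21.5·5.6·0.42] = 1097.06 + 316.645 = 1413.7.
With uncorrelated errors the cross-covariances are all true-score covariance, so they carry over unchanged; only the diagonal terms shrink to ρᵢσᵢ².
True-score variance = [21.6²·0.67 + 11.7²·0.72 + 21.5²·0.55 + 5.6²·0.65] + 316.645 = 685.778 + 316.645 = 1002.42.
Reliability = 1002.42 / 1413.7 = 0.709.

0.709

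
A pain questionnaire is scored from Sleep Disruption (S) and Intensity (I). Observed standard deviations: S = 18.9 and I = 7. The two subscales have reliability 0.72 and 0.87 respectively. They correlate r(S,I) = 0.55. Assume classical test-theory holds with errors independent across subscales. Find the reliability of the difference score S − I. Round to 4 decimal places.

Var(S−I) = 18.9² + 7² − 2·18.9·7·0.55 = 406.21 − 145.53 = 260.68.
With uncorrelated errors the cross-covariances are all true-score covariance, so they carry over unchanged; only the diagonal terms shrink to ρᵢσᵢ².
True-score variance = [18.9²·0.72 + 7²·0.87] − 145.53 = 299.821 − 145.53 = 154.291.
Reliability = 154.291 / 260.68 = 0.5919.

0.5919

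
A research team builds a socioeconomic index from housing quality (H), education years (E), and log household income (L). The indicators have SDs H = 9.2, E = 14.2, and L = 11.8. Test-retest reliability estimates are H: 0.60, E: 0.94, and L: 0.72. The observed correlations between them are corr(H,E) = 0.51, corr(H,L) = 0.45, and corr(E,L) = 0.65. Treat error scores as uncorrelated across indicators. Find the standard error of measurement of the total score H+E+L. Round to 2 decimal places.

9.22

Var(total) = 425.52 + 448.785 = 874.305.
True-score variance = 340.578 + 448.785 = 789.363, so reliability = 0.9028.
Error variance = 874.305 − 789.363 = 84.9416; SEM = √84.9416 = 9.22.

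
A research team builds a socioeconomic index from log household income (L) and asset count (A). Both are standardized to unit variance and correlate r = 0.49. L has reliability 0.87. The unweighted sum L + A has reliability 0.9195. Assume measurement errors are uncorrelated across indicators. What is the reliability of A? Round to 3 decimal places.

0.890

Var(L+A) = 2 + 2·0.49 = 2.980.
True-score variance = ρ_L + ρ_A + 2·0.49, so 0.9195 = (0.87 + ρ_A + 0.98) / 2.980.
ρ_A = 0.9195·2.980 − 0.87 − 0.98 = 0.890.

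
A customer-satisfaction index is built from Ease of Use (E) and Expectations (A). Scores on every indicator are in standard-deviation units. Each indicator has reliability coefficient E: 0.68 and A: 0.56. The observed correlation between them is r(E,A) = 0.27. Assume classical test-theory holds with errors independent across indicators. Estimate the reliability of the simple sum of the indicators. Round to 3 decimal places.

Var(E+A) = 2 + 2·[0.27] = 2 + 0.54 = 2.54.
Because errors are independent across components, Cov(Tᵢ,Tⱼ) = Cov(Xᵢ,Xⱼ); the off-diagonal part of the true-score variance is the same as above.
True-score variance = [0.68 + 0.56] + 0.54 = 1.24 + 0.54 = 1.78.
Reliability = 1.78 / 2.54 = 0.701.

0.701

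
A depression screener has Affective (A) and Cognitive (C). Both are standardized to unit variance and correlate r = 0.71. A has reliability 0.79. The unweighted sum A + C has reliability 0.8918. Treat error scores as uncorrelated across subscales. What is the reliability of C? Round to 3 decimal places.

0.840

Var(A+C) = 2 + 2·0.71 = 3.420.
True-score variance = ρ_A + ρ_C + 2·0.71, so 0.8918 = (0.79 + ρ_C + 1.42) / 3.420.
ρ_C = 0.8918·3.420 − 0.79 − 1.42 = 0.840.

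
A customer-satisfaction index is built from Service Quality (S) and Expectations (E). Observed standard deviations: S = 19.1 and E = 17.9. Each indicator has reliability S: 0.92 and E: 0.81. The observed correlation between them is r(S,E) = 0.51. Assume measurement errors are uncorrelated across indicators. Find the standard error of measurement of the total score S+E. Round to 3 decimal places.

Var(total) = 685.22 + 348.728 = 1033.95.
True-score variance = 595.157 + 348.728 = 943.885, so reliability = 0.9129.
Error variance = 1033.95 − 943.885 = 90.0627; SEM = √90.0627 = 9.490.

9.490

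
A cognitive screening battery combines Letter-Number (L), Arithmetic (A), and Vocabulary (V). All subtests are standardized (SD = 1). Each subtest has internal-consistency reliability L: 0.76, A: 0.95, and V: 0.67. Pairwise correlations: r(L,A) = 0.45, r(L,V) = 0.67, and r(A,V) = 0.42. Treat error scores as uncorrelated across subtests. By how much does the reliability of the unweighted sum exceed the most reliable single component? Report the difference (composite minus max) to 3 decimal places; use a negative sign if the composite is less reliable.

-0.052

Var(sum) = 3 + 3.08 = 6.08; true-score variance = 2.38 + 3.08 = 5.46; composite reliability = 0.8980.
Max component reliability = 0.9500.
Difference = 0.8980 − 0.9500 = -0.052.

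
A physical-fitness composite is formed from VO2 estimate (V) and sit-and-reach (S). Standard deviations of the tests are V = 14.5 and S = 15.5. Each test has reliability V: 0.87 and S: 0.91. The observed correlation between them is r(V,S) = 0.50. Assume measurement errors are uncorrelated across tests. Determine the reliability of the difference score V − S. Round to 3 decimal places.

Var(V−S) = 14.5² + 15.5² − 2·14.5·15.5·0.50 = 450.5 − 224.75 = 225.75.
Because errors are independent across components, Cov(Tᵢ,Tⱼ) = Cov(Xᵢ,Xⱼ); the off-diagonal part of the true-score variance is the same as above.
True-score variance = [14.5²·0.87 + 15.5²·0.91] − 224.75 = 401.545 − 224.75 = 176.795.
Reliability = 176.795 / 225.75 = 0.783.

0.783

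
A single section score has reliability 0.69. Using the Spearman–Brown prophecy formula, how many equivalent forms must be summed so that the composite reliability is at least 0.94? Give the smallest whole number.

k ≥ ρ*(1−ρ₁)/(ρ₁(1−ρ*)) = 0.94·0.31 / (0.69·0.06) = 7.039.
Smallest integer k = 8.

8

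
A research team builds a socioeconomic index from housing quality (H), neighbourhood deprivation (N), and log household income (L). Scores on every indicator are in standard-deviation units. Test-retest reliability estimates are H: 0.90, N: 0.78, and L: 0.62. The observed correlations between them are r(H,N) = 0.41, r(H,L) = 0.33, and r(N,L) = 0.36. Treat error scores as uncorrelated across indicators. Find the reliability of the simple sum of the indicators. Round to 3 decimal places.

Var(H+N+L) = 3 + 2·[0.41 + 0.33 + 0.36] = 3 + 2.2 = 5.2.
Under uncorrelated errors the observed covariances equal the true-score covariances, so only the own-variance terms attenuate.
True-score variance = [0.90 + 0.78 + 0.62] + 2.2 = 2.3 + 2.2 = 4.5.
Reliability = 4.5 / 5.2 = 0.865.

0.865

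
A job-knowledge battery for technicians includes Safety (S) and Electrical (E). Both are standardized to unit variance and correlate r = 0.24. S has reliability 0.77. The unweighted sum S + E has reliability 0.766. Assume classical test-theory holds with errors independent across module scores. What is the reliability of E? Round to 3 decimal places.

0.650

Var(S+E) = 2 + 2·0.24 = 2.480.
True-score variance = ρ_S + ρ_E + 2·0.24, so 0.766 = (0.77 + ρ_E + 0.48) / 2.480.
ρ_E = 0.766·2.480 − 0.77 − 0.48 = 0.650.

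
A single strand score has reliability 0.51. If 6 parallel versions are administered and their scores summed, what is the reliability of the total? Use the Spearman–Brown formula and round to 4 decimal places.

ρ_k = kρ / (1 + (k−1)ρ) = 6·0.51 / (1 + 5·0.51) = 3.060 / 3.550 = 0.8620.

0.8620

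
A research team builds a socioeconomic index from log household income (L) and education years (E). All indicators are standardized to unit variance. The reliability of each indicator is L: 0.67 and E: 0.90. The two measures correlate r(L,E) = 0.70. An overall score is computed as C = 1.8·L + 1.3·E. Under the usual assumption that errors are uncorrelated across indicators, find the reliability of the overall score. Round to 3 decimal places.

Var(C) = 1.8² + 1.3² + 2·[2.34·0.70] = 4.93 + 3.276 = 8.206.
Because errors are independent across components, Cov(Tᵢ,Tⱼ) = Cov(Xᵢ,Xⱼ); the off-diagonal part of the true-score variance is the same as above.
True-score variance = [1.8²·0.67 + 1.3²·0.90] + 3.276 = 3.6918 + 3.276 = 6.9678.
Reliability = 6.9678 / 8.206 = 0.849.

0.849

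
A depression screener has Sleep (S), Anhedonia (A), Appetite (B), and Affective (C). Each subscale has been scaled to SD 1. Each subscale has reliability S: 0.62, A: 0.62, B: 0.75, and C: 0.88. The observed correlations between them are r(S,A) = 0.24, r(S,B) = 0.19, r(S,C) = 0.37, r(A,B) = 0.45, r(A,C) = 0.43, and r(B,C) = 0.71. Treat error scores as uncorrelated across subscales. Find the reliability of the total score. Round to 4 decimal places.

Var(S+A+B+C) = 4 + 2·[0.24 + 0.19 + 0.37 + 0.45 + 0.43 + 0.71] = 4 + 4.78 = 8.78.
Because errors are independent across components, Cov(Tᵢ,Tⱼ) = Cov(Xᵢ,Xⱼ); the off-diagonal part of the true-score variance is the same as above.
True-score variance = [0.62 + 0.62 + 0.75 + 0.88] + 4.78 = 2.87 + 4.78 = 7.65.
Reliability = 7.65 / 8.78 = 0.8713.

0.8713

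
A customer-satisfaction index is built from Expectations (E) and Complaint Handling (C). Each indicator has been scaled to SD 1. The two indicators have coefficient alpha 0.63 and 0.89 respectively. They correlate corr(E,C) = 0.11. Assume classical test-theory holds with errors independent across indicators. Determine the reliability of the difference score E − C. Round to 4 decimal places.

0.7303

Var(E−C) = 1 + 1 − 2·0.11 = 2 − 0.22 = 1.78.
Under uncorrelated errors the observed covariances equal the true-score covariances, so only the own-variance terms attenuate.
True-score variance = [0.63 + 0.89] − 0.22 = 1.52 − 0.22 = 1.3.
Reliability = 1.3 / 1.78 = 0.7303.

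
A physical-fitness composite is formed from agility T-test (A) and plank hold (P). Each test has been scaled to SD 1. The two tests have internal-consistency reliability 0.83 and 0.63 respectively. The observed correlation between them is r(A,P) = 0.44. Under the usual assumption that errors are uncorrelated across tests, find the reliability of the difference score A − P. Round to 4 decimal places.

Var(A−P) = 1 + 1 − 2·0.44 = 2 − 0.88 = 1.12.
Under uncorrelated errors the observed covariances equal the true-score covariances, so only the own-variance terms attenuate.
True-score variance = [0.83 + 0.63] − 0.88 = 1.46 − 0.88 = 0.58.
Reliability = 0.58 / 1.12 = 0.5179.

0.5179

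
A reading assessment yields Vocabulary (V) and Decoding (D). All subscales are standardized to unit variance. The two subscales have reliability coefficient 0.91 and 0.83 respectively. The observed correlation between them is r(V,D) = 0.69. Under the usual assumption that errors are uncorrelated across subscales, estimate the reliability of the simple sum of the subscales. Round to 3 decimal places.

Var(V+D) = 2 + 2·[0.69] = 2 + 1.38 = 3.38.
Because errors are independent across components, Cov(Tᵢ,Tⱼ) = Cov(Xᵢ,Xⱼ); the off-diagonal part of the true-score variance is the same as above.
True-score variance = [0.91 + 0.83] + 1.38 = 1.74 + 1.38 = 3.12.
Reliability = 3.12 / 3.38 = 0.923.

0.923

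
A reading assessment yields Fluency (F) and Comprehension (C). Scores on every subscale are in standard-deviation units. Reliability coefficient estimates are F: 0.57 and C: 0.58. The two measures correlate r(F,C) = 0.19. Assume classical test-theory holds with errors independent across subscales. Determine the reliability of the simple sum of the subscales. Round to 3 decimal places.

Var(F+C) = 2 + 2·[0.19] = 2 + 0.38 = 2.38.
With uncorrelated errors the cross-covariances are all true-score covariance, so they carry over unchanged; only the diagonal terms shrink to ρᵢσᵢ².
True-score variance = [0.57 + 0.58] + 0.38 = 1.15 + 0.38 = 1.53.
Reliability = 1.53 / 2.38 = 0.643.

0.643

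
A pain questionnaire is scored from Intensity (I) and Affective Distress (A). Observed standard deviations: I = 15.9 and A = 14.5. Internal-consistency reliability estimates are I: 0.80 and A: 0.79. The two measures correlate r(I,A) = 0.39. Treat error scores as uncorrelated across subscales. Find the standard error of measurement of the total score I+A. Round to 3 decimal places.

Var(total) = 463.06 + 179.829 = 642.889.
True-score variance = 368.346 + 179.829 = 548.175, so reliability = 0.8527.
Error variance = 642.889 − 548.175 = 94.7145; SEM = √94.7145 = 9.732.

9.732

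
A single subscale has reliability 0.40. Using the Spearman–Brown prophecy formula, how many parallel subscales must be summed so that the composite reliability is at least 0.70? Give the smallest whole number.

4

k ≥ ρ*(1−ρ₁)/(ρ₁(1−ρ*)) = 0.70·0.60 / (0.40·0.30) = 3.500.
Smallest integer k = 4.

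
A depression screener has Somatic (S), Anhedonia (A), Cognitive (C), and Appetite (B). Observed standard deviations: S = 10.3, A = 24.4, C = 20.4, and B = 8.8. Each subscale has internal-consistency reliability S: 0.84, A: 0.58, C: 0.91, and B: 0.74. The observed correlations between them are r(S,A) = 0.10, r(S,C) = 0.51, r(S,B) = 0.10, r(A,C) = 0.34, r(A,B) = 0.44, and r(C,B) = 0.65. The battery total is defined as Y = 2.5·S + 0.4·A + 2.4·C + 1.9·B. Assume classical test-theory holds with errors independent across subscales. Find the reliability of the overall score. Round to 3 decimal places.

Var(Y) = 2.5²·10.3² + 0.4²·24.4² + 2.4²·20.4² + 1.9²·8.8² + 2·[10.3·24.4·0.10 + 6·10.3·20.4·0.51 + 4.75·10.3·8.8·0.10 + 0.96·24.4·20.4·0.34 + 0.76·24.4·8.8·0.44 + 4.56·20.4·8.8·0.65] = 3434.96 + 2955.04 = 6390.
Because errors are independent across components, Cov(Tᵢ,Tⱼ) = Cov(Xᵢ,Xⱼ); the off-diagonal part of the true-score variance is the same as above.
True-score variance = [2.5²·10.3²·0.84 + 0.4²·24.4²·0.58 + 2.4²·20.4²·0.91 + 1.9²·8.8²·0.74] + 2955.04 = 3000.44 + 2955.04 = 5955.48.
Reliability = 5955.48 / 6390 = 0.932.

0.932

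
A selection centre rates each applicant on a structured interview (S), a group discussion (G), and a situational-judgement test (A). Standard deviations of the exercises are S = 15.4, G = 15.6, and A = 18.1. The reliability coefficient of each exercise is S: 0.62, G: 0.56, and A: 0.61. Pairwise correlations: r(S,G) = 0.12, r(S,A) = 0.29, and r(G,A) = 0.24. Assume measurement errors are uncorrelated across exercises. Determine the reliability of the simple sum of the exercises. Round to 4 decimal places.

0.7206

Var(S+G+A) = 15.4² + 15.6² + 18.1² + 2·[15.4·15.6·0.12 + 15.4·18.1·0.29 + 15.6·18.1·0.24] = 808.13 + 354.86 = 1162.99.
Under uncorrelated errors the observed covariances equal the true-score covariances, so only the own-variance terms attenuate.
True-score variance = [15.4²·0.62 + 15.6²·0.56 + 18.1²·0.61] + 354.86 = 483.163 + 354.86 = 838.023.
Reliability = 838.023 / 1162.99 = 0.7206.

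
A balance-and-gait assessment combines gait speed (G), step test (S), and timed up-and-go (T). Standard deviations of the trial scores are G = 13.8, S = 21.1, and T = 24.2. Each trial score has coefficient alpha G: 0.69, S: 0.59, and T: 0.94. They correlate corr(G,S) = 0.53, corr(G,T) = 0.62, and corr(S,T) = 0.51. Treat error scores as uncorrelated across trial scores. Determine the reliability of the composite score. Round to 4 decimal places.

Var(G+S+T) = 13.8² + 21.1² + 24.2² + 2·[13.8·21.1·0.53 + 13.8·24.2·0.62 + 21.1·24.2·0.51] = 1221.29 + 1243.59 = 2464.88.
Because errors are independent across components, Cov(Tᵢ,Tⱼ) = Cov(Xᵢ,Xⱼ); the off-diagonal part of the true-score variance is the same as above.
True-score variance = [13.8²·0.69 + 21.1²·0.59 + 24.2²·0.94] + 1243.59 = 944.579 + 1243.59 = 2188.17.
Reliability = 2188.17 / 2464.88 = 0.8877.

0.8877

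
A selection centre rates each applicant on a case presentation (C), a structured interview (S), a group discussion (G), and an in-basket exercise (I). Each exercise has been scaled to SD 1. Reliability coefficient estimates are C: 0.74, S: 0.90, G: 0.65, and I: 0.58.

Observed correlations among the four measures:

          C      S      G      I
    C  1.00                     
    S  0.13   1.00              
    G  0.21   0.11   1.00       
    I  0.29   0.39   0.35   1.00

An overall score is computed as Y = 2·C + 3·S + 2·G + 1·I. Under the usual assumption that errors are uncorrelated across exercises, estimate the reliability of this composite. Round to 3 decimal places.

Var(Y) = 2² + 3² + 2² + 1 + 2·[6·0.13 + 4·0.21 + 2·0.29 + 6·0.11 + 3·0.39 + 2·0.35] = 18 + 9.46 = 27.46.
Under uncorrelated errors the observed covariances equal the true-score covariances, so only the own-variance terms attenuate.
True-score variance = [2²·0.74 + 3²·0.90 + 2²·0.65 + 0.58] + 9.46 = 14.24 + 9.46 = 23.7.
Reliability = 23.7 / 27.46 = 0.863.

0.863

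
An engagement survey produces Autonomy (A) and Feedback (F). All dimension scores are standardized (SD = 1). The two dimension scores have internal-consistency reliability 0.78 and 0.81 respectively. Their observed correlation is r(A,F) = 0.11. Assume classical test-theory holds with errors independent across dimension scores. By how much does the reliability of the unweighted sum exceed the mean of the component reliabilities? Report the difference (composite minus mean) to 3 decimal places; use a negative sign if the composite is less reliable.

Var(sum) = 2 + 0.22 = 2.22; true-score variance = 1.59 + 0.22 = 1.81; composite reliability = 0.8153.
Mean component reliability = 0.7950.
Difference = 0.8153 − 0.7950 = 0.020.

0.020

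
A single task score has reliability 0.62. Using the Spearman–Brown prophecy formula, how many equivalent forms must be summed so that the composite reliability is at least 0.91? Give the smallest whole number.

k ≥ ρ*(1−ρ₁)/(ρ₁(1−ρ*)) = 0.91·0.38 / (0.62·0.09) = 6.197.
Smallest integer k = 7.

7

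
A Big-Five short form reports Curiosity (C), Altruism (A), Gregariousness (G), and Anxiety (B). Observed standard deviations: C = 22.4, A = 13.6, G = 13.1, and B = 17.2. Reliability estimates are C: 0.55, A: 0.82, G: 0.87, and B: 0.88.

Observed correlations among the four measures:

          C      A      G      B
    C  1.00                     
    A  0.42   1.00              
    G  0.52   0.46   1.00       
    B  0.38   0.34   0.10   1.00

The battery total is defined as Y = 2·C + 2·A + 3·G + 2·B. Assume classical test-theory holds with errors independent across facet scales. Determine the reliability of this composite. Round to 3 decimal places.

0.879

Var(Y) = 2²·22.4² + 2²·13.6² + 3²·13.1² + 2²·17.2² + 2·[4·22.4·13.6·0.42 + 6·22.4·13.1·0.52 + 4·22.4·17.2·0.38 + 6·13.6·13.1·0.46 + 4·13.6·17.2·0.34 + 6·13.1·17.2·0.10] = 5474.73 + 5916 = 11390.7.
Under uncorrelated errors the observed covariances equal the true-score covariances, so only the own-variance terms attenuate.
True-score variance = [2²·22.4²·0.55 + 2²·13.6²·0.82 + 3²·13.1²·0.87 + 2²·17.2²·0.88] + 5916 = 4095.6 + 5916 = 10011.6.
Reliability = 10011.6 / 11390.7 = 0.879.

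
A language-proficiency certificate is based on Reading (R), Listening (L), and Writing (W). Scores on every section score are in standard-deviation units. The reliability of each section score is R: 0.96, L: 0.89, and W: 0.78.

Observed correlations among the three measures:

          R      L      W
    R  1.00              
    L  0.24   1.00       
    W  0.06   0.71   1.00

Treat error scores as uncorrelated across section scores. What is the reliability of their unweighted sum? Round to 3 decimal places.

0.926

Var(R+L+W) = 3 + 2·[0.24 + 0.06 + 0.71] = 3 + 2.02 = 5.02.
Because errors are independent across components, Cov(Tᵢ,Tⱼ) = Cov(Xᵢ,Xⱼ); the off-diagonal part of the true-score variance is the same as above.
True-score variance = [0.96 + 0.89 + 0.78] + 2.02 = 2.63 + 2.02 = 4.65.
Reliability = 4.65 / 5.02 = 0.926.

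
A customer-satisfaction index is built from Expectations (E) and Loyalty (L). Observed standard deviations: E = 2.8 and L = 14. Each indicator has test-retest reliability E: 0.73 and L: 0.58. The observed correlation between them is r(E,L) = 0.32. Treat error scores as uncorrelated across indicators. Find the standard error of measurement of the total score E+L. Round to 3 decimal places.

Var(total) = 203.84 + 25.088 = 228.928.
True-score variance = 119.403 + 25.088 = 144.491, so reliability = 0.6312.
Error variance = 228.928 − 144.491 = 84.4368; SEM = √84.4368 = 9.189.

9.189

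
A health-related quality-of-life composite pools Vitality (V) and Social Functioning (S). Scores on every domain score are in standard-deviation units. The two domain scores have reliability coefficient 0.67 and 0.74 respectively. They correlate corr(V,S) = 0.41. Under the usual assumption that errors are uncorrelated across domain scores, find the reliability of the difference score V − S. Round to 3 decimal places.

0.500

Var(V−S) = 1 + 1 − 2·0.41 = 2 − 0.82 = 1.18.
With uncorrelated errors the cross-covariances are all true-score covariance, so they carry over unchanged; only the diagonal terms shrink to ρᵢσᵢ².
True-score variance = [0.67 + 0.74] − 0.82 = 1.41 − 0.82 = 0.59.
Reliability = 0.59 / 1.18 = 0.500.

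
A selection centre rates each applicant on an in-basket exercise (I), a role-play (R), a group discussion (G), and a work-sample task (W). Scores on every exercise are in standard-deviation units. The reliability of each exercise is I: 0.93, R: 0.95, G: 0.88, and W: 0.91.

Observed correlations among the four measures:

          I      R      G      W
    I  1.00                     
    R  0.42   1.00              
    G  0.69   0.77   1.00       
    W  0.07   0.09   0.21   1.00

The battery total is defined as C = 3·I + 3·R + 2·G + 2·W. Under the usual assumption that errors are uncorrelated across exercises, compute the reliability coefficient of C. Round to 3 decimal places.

Var(C) = 3² + 3² + 2² + 2² + 2·[9·0.42 + 6·0.69 + 6·0.07 + 6·0.77 + 6·0.09 + 4·0.21] = 26 + 28.68 = 54.68.
Because errors are independent across components, Cov(Tᵢ,Tⱼ) = Cov(Xᵢ,Xⱼ); the off-diagonal part of the true-score variance is the same as above.
True-score variance = [3²·0.93 + 3²·0.95 + 2²·0.88 + 2²·0.91] + 28.68 = 24.08 + 28.68 = 52.76.
Reliability = 52.76 / 54.68 = 0.965.

0.965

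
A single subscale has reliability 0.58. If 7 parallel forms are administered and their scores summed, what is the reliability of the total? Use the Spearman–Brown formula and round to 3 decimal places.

0.906

ρ_k = kρ / (1 + (k−1)ρ) = 7·0.58 / (1 + 6·0.58) = 4.060 / 4.480 = 0.906.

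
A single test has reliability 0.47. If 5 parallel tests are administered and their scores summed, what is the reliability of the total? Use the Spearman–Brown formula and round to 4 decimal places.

0.8160

ρ_k = kρ / (1 + (k−1)ρ) = 5·0.47 / (1 + 4·0.47) = 2.350 / 2.880 = 0.8160.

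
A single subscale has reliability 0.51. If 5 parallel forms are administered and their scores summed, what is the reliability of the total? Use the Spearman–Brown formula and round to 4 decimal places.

ρ_k = kρ / (1 + (k−1)ρ) = 5·0.51 / (1 + 4·0.51) = 2.550 / 3.040 = 0.8388.

0.8388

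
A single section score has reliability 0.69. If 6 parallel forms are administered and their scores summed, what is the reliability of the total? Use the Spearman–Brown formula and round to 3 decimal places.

0.930

ρ_k = kρ / (1 + (k−1)ρ) = 6·0.69 / (1 + 5·0.69) = 4.140 / 4.450 = 0.930.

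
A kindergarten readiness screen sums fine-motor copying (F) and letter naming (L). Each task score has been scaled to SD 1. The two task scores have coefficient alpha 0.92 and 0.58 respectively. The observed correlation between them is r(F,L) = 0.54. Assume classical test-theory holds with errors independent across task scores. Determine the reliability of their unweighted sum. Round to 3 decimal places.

0.838

Var(F+L) = 2 + 2·[0.54] = 2 + 1.08 = 3.08.
Under uncorrelated errors the observed covariances equal the true-score covariances, so only the own-variance terms attenuate.
True-score variance = [0.92 + 0.58] + 1.08 = 1.5 + 1.08 = 2.58.
Reliability = 2.58 / 3.08 = 0.838.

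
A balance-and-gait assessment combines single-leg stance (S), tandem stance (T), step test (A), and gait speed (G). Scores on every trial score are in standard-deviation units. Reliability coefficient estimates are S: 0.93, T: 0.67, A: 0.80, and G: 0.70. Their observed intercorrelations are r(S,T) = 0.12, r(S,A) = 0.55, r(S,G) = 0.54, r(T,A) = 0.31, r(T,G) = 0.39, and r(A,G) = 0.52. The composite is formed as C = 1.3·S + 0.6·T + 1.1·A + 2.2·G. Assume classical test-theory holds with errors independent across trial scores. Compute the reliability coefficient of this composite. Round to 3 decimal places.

Var(C) = 1.3² + 0.6² + 1.1² + 2.2² + 2·[0.78·0.12 + 1.43·0.55 + 2.86·0.54 + 0.66·0.31 + 1.32·0.39 + 2.42·0.52] = 8.1 + 8.8046 = 16.9046.
Under uncorrelated errors the observed covariances equal the true-score covariances, so only the own-variance terms attenuate.
True-score variance = [1.3²·0.93 + 0.6²·0.67 + 1.1²·0.80 + 2.2²·0.70] + 8.8046 = 6.1689 + 8.8046 = 14.9735.
Reliability = 14.9735 / 16.9046 = 0.886.

0.886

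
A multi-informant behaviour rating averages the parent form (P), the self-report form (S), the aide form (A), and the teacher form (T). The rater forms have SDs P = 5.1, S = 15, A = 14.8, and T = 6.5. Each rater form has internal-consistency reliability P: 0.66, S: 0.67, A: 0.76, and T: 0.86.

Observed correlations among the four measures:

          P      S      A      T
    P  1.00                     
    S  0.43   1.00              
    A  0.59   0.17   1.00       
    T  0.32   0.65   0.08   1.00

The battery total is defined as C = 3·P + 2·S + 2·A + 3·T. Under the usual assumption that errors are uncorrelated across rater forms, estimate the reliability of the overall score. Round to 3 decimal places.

Var(C) = 3²·5.1² + 2²·15² + 2²·14.8² + 3²·6.5² + 2·[6·5.1·15·0.43 + 6·5.1·14.8·0.59 + 9·5.1·6.5·0.32 + 4·15·14.8·0.17 + 6·15·6.5·0.65 + 6·14.8·6.5·0.08] = 2390.5 + 2274.85 = 4665.35.
With uncorrelated errors the cross-covariances are all true-score covariance, so they carry over unchanged; only the diagonal terms shrink to ρᵢσᵢ².
True-score variance = [3²·5.1²·0.66 + 2²·15²·0.67 + 2²·14.8²·0.76 + 3²·6.5²·0.86] + 2274.85 = 1750.4 + 2274.85 = 4025.25.
Reliability = 4025.25 / 4665.35 = 0.863.

0.863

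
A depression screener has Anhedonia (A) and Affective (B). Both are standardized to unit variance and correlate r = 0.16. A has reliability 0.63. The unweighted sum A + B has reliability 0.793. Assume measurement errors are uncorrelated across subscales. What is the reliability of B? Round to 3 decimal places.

Var(A+B) = 2 + 2·0.16 = 2.320.
True-score variance = ρ_A + ρ_B + 2·0.16, so 0.793 = (0.63 + ρ_B + 0.32) / 2.320.
ρ_B = 0.793·2.320 − 0.63 − 0.32 = 0.890.

0.890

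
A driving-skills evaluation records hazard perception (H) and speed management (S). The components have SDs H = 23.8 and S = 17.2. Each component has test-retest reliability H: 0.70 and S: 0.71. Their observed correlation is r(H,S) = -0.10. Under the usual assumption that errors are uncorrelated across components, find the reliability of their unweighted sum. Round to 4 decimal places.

0.6723

Var(H+S) = 23.8² + 17.2² + 2·[23.8·17.2·(-0.10)] = 862.28 − 81.872 = 780.408.
Because errors are independent across components, Cov(Tᵢ,Tⱼ) = Cov(Xᵢ,Xⱼ); the off-diagonal part of the true-score variance is the same as above.
True-score variance = [23.8²·0.70 + 17.2²·0.71] − 81.872 = 606.554 − 81.872 = 524.682.
Reliability = 524.682 / 780.408 = 0.6723.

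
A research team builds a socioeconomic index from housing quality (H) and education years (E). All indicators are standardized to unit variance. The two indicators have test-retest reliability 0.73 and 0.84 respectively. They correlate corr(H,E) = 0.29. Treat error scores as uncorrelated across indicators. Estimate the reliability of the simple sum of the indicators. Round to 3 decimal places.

0.833

Var(H+E) = 2 + 2·[0.29] = 2 + 0.58 = 2.58.
With uncorrelated errors the cross-covariances are all true-score covariance, so they carry over unchanged; only the diagonal terms shrink to ρᵢσᵢ².
True-score variance = [0.73 + 0.84] + 0.58 = 1.57 + 0.58 = 2.15.
Reliability = 2.15 / 2.58 = 0.833.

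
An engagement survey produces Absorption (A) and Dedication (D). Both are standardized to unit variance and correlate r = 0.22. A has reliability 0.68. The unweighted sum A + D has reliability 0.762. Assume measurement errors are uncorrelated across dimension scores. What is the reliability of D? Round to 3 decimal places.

0.739

Var(A+D) = 2 + 2·0.22 = 2.440.
True-score variance = ρ_A + ρ_D + 2·0.22, so 0.762 = (0.68 + ρ_D + 0.44) / 2.440.
ρ_D = 0.762·2.440 − 0.68 − 0.44 = 0.739.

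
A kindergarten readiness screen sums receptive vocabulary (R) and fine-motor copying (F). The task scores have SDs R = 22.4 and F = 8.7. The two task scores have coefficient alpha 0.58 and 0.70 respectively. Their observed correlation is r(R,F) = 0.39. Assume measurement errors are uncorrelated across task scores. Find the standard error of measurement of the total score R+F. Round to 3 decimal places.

15.279

Var(total) = 577.45 + 152.006 = 729.456.
True-score variance = 344.004 + 152.006 = 496.01, so reliability = 0.6800.
Error variance = 729.456 − 496.01 = 233.446; SEM = √233.446 = 15.279.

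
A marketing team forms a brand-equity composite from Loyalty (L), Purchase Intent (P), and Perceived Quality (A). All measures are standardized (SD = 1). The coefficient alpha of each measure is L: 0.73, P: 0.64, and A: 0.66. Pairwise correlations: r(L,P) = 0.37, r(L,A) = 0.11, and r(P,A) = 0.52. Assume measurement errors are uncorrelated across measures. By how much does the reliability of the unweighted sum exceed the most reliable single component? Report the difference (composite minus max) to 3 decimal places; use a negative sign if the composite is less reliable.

0.076

Var(sum) = 3 + 2 = 5; true-score variance = 2.03 + 2 = 4.03; composite reliability = 0.8060.
Max component reliability = 0.7300.
Difference = 0.8060 − 0.7300 = 0.076.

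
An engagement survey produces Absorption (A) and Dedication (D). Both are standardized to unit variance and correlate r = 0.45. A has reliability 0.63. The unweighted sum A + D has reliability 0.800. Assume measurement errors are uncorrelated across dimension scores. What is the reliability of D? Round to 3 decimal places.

0.790

Var(A+D) = 2 + 2·0.45 = 2.900.
True-score variance = ρ_A + ρ_D + 2·0.45, so 0.800 = (0.63 + ρ_D + 0.90) / 2.900.
ρ_D = 0.800·2.900 − 0.63 − 0.90 = 0.790.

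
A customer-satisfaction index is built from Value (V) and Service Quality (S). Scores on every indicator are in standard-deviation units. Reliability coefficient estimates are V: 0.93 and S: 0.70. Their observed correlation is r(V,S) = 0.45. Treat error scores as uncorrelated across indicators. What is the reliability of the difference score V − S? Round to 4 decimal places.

0.6636

Var(V−S) = 1 + 1 − 2·0.45 = 2 − 0.9 = 1.1.
With uncorrelated errors the cross-covariances are all true-score covariance, so they carry over unchanged; only the diagonal terms shrink to ρᵢσᵢ².
True-score variance = [0.93 + 0.70] − 0.9 = 1.63 − 0.9 = 0.73.
Reliability = 0.73 / 1.1 = 0.6636.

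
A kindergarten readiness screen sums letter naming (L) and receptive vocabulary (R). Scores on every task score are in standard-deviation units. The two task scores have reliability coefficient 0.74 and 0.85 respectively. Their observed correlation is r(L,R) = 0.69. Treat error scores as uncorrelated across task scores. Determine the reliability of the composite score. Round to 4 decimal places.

Var(L+R) = 2 + 2·[0.69] = 2 + 1.38 = 3.38.
With uncorrelated errors the cross-covariances are all true-score covariance, so they carry over unchanged; only the diagonal terms shrink to ρᵢσᵢ².
True-score variance = [0.74 + 0.85] + 1.38 = 1.59 + 1.38 = 2.97.
Reliability = 2.97 / 3.38 = 0.8787.

0.8787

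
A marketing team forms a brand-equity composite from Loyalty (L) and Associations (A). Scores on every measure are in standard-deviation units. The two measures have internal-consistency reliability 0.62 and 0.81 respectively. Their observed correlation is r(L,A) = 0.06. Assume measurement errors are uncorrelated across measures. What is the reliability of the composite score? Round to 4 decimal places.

0.7311

Var(L+A) = 2 + 2·[0.06] = 2 + 0.12 = 2.12.
Because errors are independent across components, Cov(Tᵢ,Tⱼ) = Cov(Xᵢ,Xⱼ); the off-diagonal part of the true-score variance is the same as above.
True-score variance = [0.62 + 0.81] + 0.12 = 1.43 + 0.12 = 1.55.
Reliability = 1.55 / 2.12 = 0.7311.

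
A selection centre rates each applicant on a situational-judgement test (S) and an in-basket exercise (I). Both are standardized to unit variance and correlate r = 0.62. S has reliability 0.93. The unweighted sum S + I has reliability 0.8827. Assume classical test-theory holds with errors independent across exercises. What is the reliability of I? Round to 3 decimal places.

0.690

Var(S+I) = 2 + 2·0.62 = 3.240.
True-score variance = ρ_S + ρ_I + 2·0.62, so 0.8827 = (0.93 + ρ_I + 1.24) / 3.240.
ρ_I = 0.8827·3.240 − 0.93 − 1.24 = 0.690.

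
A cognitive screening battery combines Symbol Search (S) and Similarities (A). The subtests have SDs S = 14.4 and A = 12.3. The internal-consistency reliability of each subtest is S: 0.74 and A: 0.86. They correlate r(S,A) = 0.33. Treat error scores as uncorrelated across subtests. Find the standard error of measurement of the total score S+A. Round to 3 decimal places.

8.666

Var(total) = 358.65 + 116.899 = 475.549.
True-score variance = 283.556 + 116.899 = 400.455, so reliability = 0.8421.
Error variance = 475.549 − 400.455 = 75.0942; SEM = √75.0942 = 8.666.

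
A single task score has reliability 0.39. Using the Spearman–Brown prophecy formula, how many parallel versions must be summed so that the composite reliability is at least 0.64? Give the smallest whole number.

3

k ≥ ρ*(1−ρ₁)/(ρ₁(1−ρ*)) = 0.64·0.61 / (0.39·0.36) = 2.781.
Smallest integer k = 3.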